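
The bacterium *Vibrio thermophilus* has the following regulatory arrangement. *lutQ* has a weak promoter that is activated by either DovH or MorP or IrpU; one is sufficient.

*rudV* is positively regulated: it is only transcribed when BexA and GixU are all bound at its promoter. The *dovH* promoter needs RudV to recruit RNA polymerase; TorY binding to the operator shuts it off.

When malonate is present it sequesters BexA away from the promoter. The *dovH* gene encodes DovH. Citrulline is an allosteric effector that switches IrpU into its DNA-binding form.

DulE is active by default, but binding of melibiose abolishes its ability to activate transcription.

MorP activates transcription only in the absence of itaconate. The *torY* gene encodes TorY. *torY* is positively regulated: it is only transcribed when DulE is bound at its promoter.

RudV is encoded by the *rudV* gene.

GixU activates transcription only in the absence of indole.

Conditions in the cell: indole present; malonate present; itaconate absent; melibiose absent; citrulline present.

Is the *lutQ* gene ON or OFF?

Malonate is present, so BexA is inactive.
Indole is present, so GixU is inactive.
Required activator BexA is absent, so *rudV* is not transcribed.
So RudV is not produced.
Melibiose is absent, so DulE is active.
No repressor is bound and DulE is active, so *torY* is transcribed.
So TorY is produced and active.
With repressor TorY bound, *dovH* is not transcribed.
So DovH is not produced.
Itaconate is absent, so MorP is active.
Citrulline is present, so IrpU is active.
Activator MorP is present, so *lutQ* is transcribed.

ON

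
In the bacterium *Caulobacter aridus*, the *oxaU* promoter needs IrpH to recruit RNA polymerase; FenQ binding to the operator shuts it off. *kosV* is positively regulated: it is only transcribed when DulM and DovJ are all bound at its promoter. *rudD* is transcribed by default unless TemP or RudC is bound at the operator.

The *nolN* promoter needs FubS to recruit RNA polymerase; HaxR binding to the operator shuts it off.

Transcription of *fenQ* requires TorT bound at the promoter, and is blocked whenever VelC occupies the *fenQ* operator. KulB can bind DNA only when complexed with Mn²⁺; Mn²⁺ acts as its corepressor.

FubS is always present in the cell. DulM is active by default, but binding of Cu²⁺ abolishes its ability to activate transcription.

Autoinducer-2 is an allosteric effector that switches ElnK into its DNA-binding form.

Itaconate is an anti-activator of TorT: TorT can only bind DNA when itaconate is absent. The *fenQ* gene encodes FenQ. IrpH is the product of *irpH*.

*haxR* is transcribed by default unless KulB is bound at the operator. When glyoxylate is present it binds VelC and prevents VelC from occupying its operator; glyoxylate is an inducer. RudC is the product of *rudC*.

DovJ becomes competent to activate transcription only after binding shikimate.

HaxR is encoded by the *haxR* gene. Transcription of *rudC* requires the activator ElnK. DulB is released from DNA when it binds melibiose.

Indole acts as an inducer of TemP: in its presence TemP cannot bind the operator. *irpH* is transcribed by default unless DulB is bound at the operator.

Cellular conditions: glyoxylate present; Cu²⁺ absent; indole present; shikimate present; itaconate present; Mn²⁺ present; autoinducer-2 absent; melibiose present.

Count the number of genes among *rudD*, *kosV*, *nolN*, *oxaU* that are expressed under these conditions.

Indole is present, so TemP is inactive.
Autoinducer-2 is absent, so ElnK is inactive.
Required activator ElnK is absent, so *rudC* is not transcribed.
So RudC is not produced.
With no repressor bound, *rudD* is transcribed.
→ *rudD* is ON.
Cu²⁺ is absent, so DulM is active.
Shikimate is present, so DovJ is active.
No repressor is bound and DulM and DovJ are active, so *kosV* is transcribed.
→ *kosV* is ON.
FubS is produced constitutively and is active.
Mn²⁺ is present, so KulB is active.
With repressor KulB bound, *haxR* is not transcribed.
So HaxR is not produced.
No repressor is bound and FubS is active, so *nolN* is transcribed.
→ *nolN* is ON.
Melibiose is present, so DulB is inactive.
With no repressor bound, *irpH* is transcribed.
So IrpH is produced and active.
Glyoxylate is present, so VelC is inactive.
Itaconate is present, so TorT is inactive.
Required activator TorT is absent, so *fenQ* is not transcribed.
So FenQ is not produced.
No repressor is bound and IrpH is active, so *oxaU* is transcribed.
→ *oxaU* is ON.
4 of the 4 genes are transcribed.

4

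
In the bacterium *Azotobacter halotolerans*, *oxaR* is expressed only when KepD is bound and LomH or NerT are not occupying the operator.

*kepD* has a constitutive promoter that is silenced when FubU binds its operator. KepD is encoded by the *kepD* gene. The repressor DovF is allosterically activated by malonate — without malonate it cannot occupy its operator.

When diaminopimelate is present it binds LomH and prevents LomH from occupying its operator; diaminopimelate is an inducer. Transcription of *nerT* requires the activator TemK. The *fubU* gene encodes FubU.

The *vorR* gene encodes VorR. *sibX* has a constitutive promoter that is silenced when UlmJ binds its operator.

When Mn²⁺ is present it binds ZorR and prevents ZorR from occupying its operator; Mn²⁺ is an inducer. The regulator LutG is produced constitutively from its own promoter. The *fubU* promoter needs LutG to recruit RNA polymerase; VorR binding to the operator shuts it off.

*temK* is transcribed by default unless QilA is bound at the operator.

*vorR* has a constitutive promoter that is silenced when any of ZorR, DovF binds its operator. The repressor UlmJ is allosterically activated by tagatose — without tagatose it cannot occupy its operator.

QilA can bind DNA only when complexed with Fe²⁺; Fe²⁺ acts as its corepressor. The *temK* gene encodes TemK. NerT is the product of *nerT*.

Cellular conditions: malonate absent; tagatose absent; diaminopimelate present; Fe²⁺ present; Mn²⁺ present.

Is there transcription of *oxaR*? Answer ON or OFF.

Diaminopimelate is present, so LomH is inactive.
Fe²⁺ is present, so QilA is active.
With repressor QilA bound, *temK* is not transcribed.
So TemK is not produced.
Required activator TemK is absent, so *nerT* is not transcribed.
So NerT is not produced.
Mn²⁺ is present, so ZorR is inactive.
Malonate is absent, so DovF is inactive.
With no repressor bound, *vorR* is transcribed.
So VorR is produced and active.
LutG is produced constitutively and is active.
With repressor VorR bound, *fubU* is not transcribed.
So FubU is not produced.
With no repressor bound, *kepD* is transcribed.
So KepD is produced and active.
No repressor is bound and KepD is active, so *oxaR* is transcribed.

ON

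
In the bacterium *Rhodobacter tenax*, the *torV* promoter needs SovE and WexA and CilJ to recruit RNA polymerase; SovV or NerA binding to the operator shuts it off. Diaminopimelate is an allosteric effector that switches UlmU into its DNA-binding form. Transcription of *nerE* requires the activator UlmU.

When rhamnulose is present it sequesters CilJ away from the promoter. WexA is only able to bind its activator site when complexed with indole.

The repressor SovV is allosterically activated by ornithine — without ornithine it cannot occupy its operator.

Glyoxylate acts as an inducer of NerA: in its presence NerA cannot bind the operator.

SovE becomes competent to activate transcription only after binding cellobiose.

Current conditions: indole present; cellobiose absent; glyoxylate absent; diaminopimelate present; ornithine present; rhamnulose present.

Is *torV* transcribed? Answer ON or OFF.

OFF

Cellobiose is absent, so SovE is inactive.
Indole is present, so WexA is active.
Rhamnulose is present, so CilJ is inactive.
Ornithine is present, so SovV is active.
Glyoxylate is absent, so NerA is active.
With repressor SovV bound, *torV* is not transcribed.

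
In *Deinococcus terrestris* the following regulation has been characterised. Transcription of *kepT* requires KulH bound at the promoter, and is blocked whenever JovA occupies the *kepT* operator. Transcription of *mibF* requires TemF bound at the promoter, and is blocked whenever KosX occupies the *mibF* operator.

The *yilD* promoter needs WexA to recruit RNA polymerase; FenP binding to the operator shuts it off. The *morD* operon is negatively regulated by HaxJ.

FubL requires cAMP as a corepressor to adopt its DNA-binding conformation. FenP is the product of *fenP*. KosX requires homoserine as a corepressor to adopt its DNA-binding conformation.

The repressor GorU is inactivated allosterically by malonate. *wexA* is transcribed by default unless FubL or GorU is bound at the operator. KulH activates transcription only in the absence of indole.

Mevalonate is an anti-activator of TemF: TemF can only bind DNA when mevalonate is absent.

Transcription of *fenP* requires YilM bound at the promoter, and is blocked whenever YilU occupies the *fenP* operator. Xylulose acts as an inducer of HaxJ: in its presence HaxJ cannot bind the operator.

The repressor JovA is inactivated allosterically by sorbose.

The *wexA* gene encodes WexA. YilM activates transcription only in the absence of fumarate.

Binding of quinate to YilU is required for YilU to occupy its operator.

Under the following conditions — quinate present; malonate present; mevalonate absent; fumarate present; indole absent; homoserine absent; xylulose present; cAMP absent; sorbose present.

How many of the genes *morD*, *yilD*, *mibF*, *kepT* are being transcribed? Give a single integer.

4

Xylulose is present, so HaxJ is inactive.
With no repressor bound, *morD* is transcribed.
→ *morD* is ON.
Quinate is present, so YilU is active.
Fumarate is present, so YilM is inactive.
With repressor YilU bound, *fenP* is not transcribed.
So FenP is not produced.
cAMP is absent, so FubL is inactive.
Malonate is present, so GorU is inactive.
With no repressor bound, *wexA* is transcribed.
So WexA is produced and active.
No repressor is bound and WexA is active, so *yilD* is transcribed.
→ *yilD* is ON.
Homoserine is absent, so KosX is inactive.
Mevalonate is absent, so TemF is active.
No repressor is bound and TemF is active, so *mibF* is transcribed.
→ *mibF* is ON.
Indole is absent, so KulH is active.
Sorbose is present, so JovA is inactive.
No repressor is bound and KulH is active, so *kepT* is transcribed.
→ *kepT* is ON.
4 of the 4 genes are transcribed.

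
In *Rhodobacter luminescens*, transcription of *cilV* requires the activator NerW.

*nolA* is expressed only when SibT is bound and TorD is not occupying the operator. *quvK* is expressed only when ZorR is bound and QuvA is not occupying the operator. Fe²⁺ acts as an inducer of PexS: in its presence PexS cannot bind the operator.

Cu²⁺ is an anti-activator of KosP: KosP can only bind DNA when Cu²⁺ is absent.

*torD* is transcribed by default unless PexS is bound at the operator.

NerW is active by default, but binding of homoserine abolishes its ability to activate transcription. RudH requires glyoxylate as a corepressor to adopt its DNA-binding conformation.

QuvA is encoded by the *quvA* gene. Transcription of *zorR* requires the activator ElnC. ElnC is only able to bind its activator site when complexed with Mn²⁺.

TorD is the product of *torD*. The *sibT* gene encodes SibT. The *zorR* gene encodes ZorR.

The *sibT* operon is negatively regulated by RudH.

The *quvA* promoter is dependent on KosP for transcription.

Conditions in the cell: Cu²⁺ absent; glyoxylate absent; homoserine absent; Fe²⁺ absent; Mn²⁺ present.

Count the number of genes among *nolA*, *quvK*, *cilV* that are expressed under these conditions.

2

Glyoxylate is absent, so RudH is inactive.
With no repressor bound, *sibT* is transcribed.
So SibT is produced and active.
Fe²⁺ is absent, so PexS is active.
With repressor PexS bound, *torD* is not transcribed.
So TorD is not produced.
No repressor is bound and SibT is active, so *nolA* is transcribed.
→ *nolA* is ON.
Cu²⁺ is absent, so KosP is active.
No repressor is bound and KosP is active, so *quvA* is transcribed.
So QuvA is produced and active.
Mn²⁺ is present, so ElnC is active.
No repressor is bound and ElnC is active, so *zorR* is transcribed.
So ZorR is produced and active.
With repressor QuvA bound, *quvK* is not transcribed.
→ *quvK* is OFF.
Homoserine is absent, so NerW is active.
No repressor is bound and NerW is active, so *cilV* is transcribed.
→ *cilV* is ON.
2 of the 3 genes are transcribed.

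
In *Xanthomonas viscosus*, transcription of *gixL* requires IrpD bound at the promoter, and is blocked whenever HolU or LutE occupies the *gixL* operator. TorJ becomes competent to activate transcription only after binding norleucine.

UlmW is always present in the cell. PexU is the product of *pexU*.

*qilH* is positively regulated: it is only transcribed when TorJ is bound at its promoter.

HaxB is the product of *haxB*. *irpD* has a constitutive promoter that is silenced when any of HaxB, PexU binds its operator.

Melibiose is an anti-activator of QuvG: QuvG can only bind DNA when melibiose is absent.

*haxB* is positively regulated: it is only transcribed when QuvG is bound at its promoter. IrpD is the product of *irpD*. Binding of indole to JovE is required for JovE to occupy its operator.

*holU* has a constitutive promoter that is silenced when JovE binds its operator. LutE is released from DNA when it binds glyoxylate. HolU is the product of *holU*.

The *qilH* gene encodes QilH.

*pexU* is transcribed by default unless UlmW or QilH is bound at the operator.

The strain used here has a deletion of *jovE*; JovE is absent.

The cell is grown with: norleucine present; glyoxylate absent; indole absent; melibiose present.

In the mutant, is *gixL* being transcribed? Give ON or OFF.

JovE is non-functional in this strain, so it has no effect.
With no repressor bound, *holU* is transcribed.
So HolU is produced and active.
Glyoxylate is absent, so LutE is active.
Melibiose is present, so QuvG is inactive.
Required activator QuvG is absent, so *haxB* is not transcribed.
So HaxB is not produced.
UlmW is produced constitutively and is active.
Norleucine is present, so TorJ is active.
No repressor is bound and TorJ is active, so *qilH* is transcribed.
So QilH is produced and active.
With repressor UlmW bound, *pexU* is not transcribed.
So PexU is not produced.
With no repressor bound, *irpD* is transcribed.
So IrpD is produced and active.
With repressor HolU bound, *gixL* is not transcribed.

OFF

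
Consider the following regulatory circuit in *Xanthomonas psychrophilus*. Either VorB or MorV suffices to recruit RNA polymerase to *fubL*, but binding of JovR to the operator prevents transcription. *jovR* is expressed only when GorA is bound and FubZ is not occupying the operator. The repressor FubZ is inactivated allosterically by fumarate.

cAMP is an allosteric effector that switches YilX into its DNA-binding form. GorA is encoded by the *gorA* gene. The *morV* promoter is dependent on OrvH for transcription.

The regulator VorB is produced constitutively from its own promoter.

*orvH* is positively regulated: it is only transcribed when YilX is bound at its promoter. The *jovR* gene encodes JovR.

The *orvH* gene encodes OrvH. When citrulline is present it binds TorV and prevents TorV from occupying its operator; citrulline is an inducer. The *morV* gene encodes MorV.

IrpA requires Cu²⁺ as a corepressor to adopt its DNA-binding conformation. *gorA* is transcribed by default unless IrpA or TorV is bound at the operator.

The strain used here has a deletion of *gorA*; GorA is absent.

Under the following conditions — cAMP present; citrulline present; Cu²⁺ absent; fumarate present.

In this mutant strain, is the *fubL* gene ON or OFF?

VorB is produced constitutively and is active.
cAMP is present, so YilX is active.
No repressor is bound and YilX is active, so *orvH* is transcribed.
So OrvH is produced and active.
No repressor is bound and OrvH is active, so *morV* is transcribed.
So MorV is produced and active.
Fumarate is present, so FubZ is inactive.
GorA is non-functional in this strain, so it has no effect.
Required activator GorA is absent, so *jovR* is not transcribed.
So JovR is not produced.
Activator VorB is present, so *fubL* is transcribed.

ON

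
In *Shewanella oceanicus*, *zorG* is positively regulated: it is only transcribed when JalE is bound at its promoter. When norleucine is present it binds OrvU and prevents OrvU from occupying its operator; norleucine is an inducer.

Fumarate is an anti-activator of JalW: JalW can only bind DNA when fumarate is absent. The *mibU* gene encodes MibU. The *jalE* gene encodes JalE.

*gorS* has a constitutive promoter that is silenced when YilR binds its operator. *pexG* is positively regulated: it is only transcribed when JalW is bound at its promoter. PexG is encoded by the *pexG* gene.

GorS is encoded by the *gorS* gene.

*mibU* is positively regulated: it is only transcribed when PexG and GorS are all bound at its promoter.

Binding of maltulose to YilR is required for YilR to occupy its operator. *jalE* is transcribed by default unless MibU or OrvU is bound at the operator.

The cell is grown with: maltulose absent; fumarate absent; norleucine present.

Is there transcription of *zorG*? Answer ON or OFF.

OFF

Fumarate is absent, so JalW is active.
No repressor is bound and JalW is active, so *pexG* is transcribed.
So PexG is produced and active.
Maltulose is absent, so YilR is inactive.
With no repressor bound, *gorS* is transcribed.
So GorS is produced and active.
No repressor is bound and PexG and GorS are active, so *mibU* is transcribed.
So MibU is produced and active.
Norleucine is present, so OrvU is inactive.
With repressor MibU bound, *jalE* is not transcribed.
So JalE is not produced.
Required activator JalE is absent, so *zorG* is not transcribed.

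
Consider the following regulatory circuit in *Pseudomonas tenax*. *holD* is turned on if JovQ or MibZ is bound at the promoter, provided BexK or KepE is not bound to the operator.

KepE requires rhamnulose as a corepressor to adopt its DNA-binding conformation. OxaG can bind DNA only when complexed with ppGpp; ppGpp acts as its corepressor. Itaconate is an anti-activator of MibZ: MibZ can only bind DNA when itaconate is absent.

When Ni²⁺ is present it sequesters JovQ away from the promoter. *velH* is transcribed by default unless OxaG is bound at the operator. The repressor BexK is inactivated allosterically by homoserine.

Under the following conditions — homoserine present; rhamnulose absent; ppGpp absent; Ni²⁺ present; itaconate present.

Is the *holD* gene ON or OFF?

Ni²⁺ is present, so JovQ is inactive.
Homoserine is present, so BexK is inactive.
Rhamnulose is absent, so KepE is inactive.
Itaconate is present, so MibZ is inactive.
No activator is available at the *holD* promoter, so *holD* is not transcribed.

OFF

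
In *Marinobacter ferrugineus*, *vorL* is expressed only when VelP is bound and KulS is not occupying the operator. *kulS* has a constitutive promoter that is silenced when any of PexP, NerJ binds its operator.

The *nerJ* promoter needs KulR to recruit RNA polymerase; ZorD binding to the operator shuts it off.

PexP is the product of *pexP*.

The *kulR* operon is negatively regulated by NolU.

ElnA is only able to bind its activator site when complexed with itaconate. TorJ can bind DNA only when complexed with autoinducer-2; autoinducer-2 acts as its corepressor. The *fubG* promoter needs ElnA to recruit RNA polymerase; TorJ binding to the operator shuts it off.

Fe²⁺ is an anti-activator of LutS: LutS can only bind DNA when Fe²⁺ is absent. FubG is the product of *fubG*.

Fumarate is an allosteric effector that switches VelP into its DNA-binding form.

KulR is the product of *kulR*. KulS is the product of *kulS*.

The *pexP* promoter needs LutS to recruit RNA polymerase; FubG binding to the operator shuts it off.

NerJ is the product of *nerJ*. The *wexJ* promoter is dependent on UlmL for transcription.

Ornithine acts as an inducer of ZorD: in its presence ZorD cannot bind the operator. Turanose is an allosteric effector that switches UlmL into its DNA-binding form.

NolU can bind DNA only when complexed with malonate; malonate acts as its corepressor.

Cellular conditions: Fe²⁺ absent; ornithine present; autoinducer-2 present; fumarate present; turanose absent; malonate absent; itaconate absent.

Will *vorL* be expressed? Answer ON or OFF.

ON

Autoinducer-2 is present, so TorJ is active.
Itaconate is absent, so ElnA is inactive.
With repressor TorJ bound, *fubG* is not transcribed.
So FubG is not produced.
Fe²⁺ is absent, so LutS is active.
No repressor is bound and LutS is active, so *pexP* is transcribed.
So PexP is produced and active.
Malonate is absent, so NolU is inactive.
With no repressor bound, *kulR* is transcribed.
So KulR is produced and active.
Ornithine is present, so ZorD is inactive.
No repressor is bound and KulR is active, so *nerJ* is transcribed.
So NerJ is produced and active.
With repressor PexP bound, *kulS* is not transcribed.
So KulS is not produced.
Fumarate is present, so VelP is active.
No repressor is bound and VelP is active, so *vorL* is transcribed.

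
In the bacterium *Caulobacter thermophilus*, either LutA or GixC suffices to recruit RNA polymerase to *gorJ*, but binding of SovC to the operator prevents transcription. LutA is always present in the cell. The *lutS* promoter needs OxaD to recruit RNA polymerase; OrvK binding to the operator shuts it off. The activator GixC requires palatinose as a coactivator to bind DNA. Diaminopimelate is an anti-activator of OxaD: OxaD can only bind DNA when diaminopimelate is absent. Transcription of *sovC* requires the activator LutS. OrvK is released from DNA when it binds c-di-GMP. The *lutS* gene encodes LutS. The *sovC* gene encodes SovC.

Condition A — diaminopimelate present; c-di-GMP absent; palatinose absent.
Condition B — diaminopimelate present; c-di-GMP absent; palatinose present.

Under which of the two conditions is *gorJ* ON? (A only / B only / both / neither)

both

Condition A:
Diaminopimelate is present, so OxaD is inactive.
c-di-GMP is absent, so OrvK is active.
With repressor OrvK bound, *lutS* is not transcribed.
So LutS is not produced.
Required activator LutS is absent, so *sovC* is not transcribed.
So SovC is not produced.
LutA is produced constitutively and is active.
Palatinose is absent, so GixC is inactive.
Activator LutA is present, so *gorJ* is transcribed.
→ *gorJ* is ON in A.
Condition B:
Diaminopimelate is present, so OxaD is inactive.
c-di-GMP is absent, so OrvK is active.
With repressor OrvK bound, *lutS* is not transcribed.
So LutS is not produced.
Required activator LutS is absent, so *sovC* is not transcribed.
So SovC is not produced.
LutA is produced constitutively and is active.
Palatinose is present, so GixC is active.
Activator LutA is present, so *gorJ* is transcribed.
→ *gorJ* is ON in B.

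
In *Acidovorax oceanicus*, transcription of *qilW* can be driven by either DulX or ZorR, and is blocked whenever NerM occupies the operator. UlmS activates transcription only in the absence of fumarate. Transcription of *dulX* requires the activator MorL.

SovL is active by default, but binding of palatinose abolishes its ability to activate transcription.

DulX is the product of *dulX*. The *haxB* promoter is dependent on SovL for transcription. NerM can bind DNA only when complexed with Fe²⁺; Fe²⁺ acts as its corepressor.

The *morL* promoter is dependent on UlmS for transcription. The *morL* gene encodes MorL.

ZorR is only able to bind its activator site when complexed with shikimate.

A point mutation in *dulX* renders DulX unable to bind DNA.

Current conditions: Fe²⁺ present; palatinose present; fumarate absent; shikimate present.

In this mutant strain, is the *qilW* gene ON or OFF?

OFF

DulX is non-functional in this strain, so it has no effect.
Fe²⁺ is present, so NerM is active.
Shikimate is present, so ZorR is active.
With repressor NerM bound, *qilW* is not transcribed.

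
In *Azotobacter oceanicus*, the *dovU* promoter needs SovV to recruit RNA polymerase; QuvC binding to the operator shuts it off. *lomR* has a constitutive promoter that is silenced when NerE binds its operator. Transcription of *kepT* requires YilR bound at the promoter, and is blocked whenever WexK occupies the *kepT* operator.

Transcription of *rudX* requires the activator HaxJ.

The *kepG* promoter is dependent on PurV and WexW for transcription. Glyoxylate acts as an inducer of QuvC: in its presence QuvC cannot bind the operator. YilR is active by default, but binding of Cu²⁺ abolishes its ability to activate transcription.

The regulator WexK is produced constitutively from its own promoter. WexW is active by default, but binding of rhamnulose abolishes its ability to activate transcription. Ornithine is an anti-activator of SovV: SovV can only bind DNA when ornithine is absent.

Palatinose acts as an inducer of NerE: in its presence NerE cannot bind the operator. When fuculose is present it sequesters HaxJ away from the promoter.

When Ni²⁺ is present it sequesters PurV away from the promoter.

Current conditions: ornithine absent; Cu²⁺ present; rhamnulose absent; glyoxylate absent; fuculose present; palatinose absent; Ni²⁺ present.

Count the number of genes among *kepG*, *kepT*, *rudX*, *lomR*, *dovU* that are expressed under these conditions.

0

Ni²⁺ is present, so PurV is inactive.
Rhamnulose is absent, so WexW is active.
Required activator PurV is absent, so *kepG* is not transcribed.
→ *kepG* is OFF.
WexK is produced constitutively and is active.
Cu²⁺ is present, so YilR is inactive.
With repressor WexK bound, *kepT* is not transcribed.
→ *kepT* is OFF.
Fuculose is present, so HaxJ is inactive.
Required activator HaxJ is absent, so *rudX* is not transcribed.
→ *rudX* is OFF.
Palatinose is absent, so NerE is active.
With repressor NerE bound, *lomR* is not transcribed.
→ *lomR* is OFF.
Glyoxylate is absent, so QuvC is active.
Ornithine is absent, so SovV is active.
With repressor QuvC bound, *dovU* is not transcribed.
→ *dovU* is OFF.
0 of the 5 genes are transcribed.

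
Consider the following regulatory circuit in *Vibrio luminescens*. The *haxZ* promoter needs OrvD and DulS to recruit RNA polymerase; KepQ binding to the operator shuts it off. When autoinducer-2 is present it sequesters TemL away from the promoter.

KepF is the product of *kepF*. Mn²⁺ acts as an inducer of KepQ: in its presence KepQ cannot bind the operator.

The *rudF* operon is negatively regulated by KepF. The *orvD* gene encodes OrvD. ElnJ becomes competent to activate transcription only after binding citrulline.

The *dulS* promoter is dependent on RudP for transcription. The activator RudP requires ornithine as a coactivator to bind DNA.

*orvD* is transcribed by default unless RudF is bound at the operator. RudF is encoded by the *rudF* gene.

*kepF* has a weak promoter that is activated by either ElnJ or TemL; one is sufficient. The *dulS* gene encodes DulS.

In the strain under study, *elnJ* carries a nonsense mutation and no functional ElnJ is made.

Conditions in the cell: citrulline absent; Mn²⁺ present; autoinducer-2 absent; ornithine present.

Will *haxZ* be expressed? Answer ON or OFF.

ElnJ is non-functional in this strain, so it has no effect.
Autoinducer-2 is absent, so TemL is active.
Activator TemL is present, so *kepF* is transcribed.
So KepF is produced and active.
With repressor KepF bound, *rudF* is not transcribed.
So RudF is not produced.
With no repressor bound, *orvD* is transcribed.
So OrvD is produced and active.
Mn²⁺ is present, so KepQ is inactive.
Ornithine is present, so RudP is active.
No repressor is bound and RudP is active, so *dulS* is transcribed.
So DulS is produced and active.
No repressor is bound and OrvD and DulS are active, so *haxZ* is transcribed.

ON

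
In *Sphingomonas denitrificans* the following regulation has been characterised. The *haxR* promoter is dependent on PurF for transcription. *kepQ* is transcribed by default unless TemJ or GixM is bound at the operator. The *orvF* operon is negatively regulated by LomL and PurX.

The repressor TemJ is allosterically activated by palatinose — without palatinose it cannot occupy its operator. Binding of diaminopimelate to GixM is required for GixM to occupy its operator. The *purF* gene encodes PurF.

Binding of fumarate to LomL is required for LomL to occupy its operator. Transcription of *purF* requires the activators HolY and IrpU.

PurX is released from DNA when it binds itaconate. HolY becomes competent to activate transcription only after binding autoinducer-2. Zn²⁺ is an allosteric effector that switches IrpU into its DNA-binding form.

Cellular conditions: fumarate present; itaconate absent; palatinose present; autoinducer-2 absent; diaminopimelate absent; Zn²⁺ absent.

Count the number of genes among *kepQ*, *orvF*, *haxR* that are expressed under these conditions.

0

Palatinose is present, so TemJ is active.
Diaminopimelate is absent, so GixM is inactive.
With repressor TemJ bound, *kepQ* is not transcribed.
→ *kepQ* is OFF.
Fumarate is present, so LomL is active.
Itaconate is absent, so PurX is active.
With repressor LomL bound, *orvF* is not transcribed.
→ *orvF* is OFF.
Autoinducer-2 is absent, so HolY is inactive.
Zn²⁺ is absent, so IrpU is inactive.
Required activator HolY is absent, so *purF* is not transcribed.
So PurF is not produced.
Required activator PurF is absent, so *haxR* is not transcribed.
→ *haxR* is OFF.
0 of the 3 genes are transcribed.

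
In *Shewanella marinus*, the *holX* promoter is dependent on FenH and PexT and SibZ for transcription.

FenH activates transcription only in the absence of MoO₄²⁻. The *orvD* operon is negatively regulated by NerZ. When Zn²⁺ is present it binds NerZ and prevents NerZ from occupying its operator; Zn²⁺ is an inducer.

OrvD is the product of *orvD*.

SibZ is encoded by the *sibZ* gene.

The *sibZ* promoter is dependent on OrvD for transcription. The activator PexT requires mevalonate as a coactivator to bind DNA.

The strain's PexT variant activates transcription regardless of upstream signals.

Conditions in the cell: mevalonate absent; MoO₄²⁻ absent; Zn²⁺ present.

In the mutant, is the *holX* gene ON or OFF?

ON

MoO₄²⁻ is absent, so FenH is active.
PexT is constitutively active in this strain.
Zn²⁺ is present, so NerZ is inactive.
With no repressor bound, *orvD* is transcribed.
So OrvD is produced and active.
No repressor is bound and OrvD is active, so *sibZ* is transcribed.
So SibZ is produced and active.
No repressor is bound and FenH and PexT and SibZ are active, so *holX* is transcribed.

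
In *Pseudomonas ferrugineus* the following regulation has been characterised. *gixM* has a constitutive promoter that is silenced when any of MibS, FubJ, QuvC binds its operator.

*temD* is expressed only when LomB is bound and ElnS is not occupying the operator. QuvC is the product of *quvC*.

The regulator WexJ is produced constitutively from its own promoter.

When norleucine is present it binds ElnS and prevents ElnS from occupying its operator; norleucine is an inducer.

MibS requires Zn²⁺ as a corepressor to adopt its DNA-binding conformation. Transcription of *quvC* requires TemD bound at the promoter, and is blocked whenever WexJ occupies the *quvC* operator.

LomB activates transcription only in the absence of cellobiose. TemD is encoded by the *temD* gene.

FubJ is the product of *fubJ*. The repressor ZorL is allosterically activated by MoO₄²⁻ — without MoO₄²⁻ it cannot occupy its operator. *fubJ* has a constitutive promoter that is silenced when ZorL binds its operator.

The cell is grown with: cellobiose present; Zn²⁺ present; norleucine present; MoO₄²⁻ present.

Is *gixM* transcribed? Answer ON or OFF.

Zn²⁺ is present, so MibS is active.
MoO₄²⁻ is present, so ZorL is active.
With repressor ZorL bound, *fubJ* is not transcribed.
So FubJ is not produced.
WexJ is produced constitutively and is active.
Norleucine is present, so ElnS is inactive.
Cellobiose is present, so LomB is inactive.
Required activator LomB is absent, so *temD* is not transcribed.
So TemD is not produced.
With repressor WexJ bound, *quvC* is not transcribed.
So QuvC is not produced.
With repressor MibS bound, *gixM* is not transcribed.

OFF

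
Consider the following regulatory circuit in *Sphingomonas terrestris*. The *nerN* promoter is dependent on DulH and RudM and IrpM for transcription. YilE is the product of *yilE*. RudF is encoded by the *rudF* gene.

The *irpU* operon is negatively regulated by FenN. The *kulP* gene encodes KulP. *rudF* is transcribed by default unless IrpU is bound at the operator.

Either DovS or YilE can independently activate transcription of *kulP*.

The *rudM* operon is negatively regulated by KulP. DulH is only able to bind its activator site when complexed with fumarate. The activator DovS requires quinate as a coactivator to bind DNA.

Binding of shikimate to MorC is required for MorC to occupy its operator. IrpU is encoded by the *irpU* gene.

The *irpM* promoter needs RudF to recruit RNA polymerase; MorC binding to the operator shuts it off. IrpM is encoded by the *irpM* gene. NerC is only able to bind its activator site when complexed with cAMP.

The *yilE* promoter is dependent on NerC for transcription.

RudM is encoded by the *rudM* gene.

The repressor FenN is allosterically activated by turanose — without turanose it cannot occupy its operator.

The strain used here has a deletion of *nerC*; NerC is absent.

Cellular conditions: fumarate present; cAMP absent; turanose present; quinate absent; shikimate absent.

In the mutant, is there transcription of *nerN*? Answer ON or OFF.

ON

Fumarate is present, so DulH is active.
Quinate is absent, so DovS is inactive.
NerC is non-functional in this strain, so it has no effect.
Required activator NerC is absent, so *yilE* is not transcribed.
So YilE is not produced.
No activator is available at the *kulP* promoter, so *kulP* is not transcribed.
So KulP is not produced.
With no repressor bound, *rudM* is transcribed.
So RudM is produced and active.
Turanose is present, so FenN is active.
With repressor FenN bound, *irpU* is not transcribed.
So IrpU is not produced.
With no repressor bound, *rudF* is transcribed.
So RudF is produced and active.
Shikimate is absent, so MorC is inactive.
No repressor is bound and RudF is active, so *irpM* is transcribed.
So IrpM is produced and active.
No repressor is bound and DulH and RudM and IrpM are active, so *nerN* is transcribed.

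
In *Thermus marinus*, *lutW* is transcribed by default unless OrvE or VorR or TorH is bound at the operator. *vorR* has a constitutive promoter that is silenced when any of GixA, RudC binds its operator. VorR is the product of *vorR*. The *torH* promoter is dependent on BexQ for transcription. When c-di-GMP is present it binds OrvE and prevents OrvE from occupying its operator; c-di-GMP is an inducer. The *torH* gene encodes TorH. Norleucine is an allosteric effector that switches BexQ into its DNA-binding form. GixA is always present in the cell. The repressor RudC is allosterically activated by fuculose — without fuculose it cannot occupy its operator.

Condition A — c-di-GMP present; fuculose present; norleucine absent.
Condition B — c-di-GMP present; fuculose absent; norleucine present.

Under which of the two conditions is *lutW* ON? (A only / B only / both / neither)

Condition A:
c-di-GMP is present, so OrvE is inactive.
GixA is produced constitutively and is active.
Fuculose is present, so RudC is active.
With repressor GixA bound, *vorR* is not transcribed.
So VorR is not produced.
Norleucine is absent, so BexQ is inactive.
Required activator BexQ is absent, so *torH* is not transcribed.
So TorH is not produced.
With no repressor bound, *lutW* is transcribed.
→ *lutW* is ON in A.
Condition B:
c-di-GMP is present, so OrvE is inactive.
GixA is produced constitutively and is active.
Fuculose is absent, so RudC is inactive.
With repressor GixA bound, *vorR* is not transcribed.
So VorR is not produced.
Norleucine is present, so BexQ is active.
No repressor is bound and BexQ is active, so *torH* is transcribed.
So TorH is produced and active.
With repressor TorH bound, *lutW* is not transcribed.
→ *lutW* is OFF in B.

A only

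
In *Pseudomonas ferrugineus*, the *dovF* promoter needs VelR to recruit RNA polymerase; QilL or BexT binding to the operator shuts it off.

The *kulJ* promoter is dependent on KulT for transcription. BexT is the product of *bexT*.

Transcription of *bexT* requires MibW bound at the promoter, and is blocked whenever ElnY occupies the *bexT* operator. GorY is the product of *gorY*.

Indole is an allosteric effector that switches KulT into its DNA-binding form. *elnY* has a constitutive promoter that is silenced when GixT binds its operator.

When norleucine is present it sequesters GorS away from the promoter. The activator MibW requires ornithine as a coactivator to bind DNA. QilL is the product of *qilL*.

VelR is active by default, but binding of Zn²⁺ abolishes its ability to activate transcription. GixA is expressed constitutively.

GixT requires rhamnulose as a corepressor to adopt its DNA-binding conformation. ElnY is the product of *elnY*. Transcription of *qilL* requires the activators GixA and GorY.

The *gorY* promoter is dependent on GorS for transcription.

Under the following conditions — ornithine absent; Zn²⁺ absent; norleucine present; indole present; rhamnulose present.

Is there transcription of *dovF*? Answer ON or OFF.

ON

GixA is produced constitutively and is active.
Norleucine is present, so GorS is inactive.
Required activator GorS is absent, so *gorY* is not transcribed.
So GorY is not produced.
Required activator GorY is absent, so *qilL* is not transcribed.
So QilL is not produced.
Ornithine is absent, so MibW is inactive.
Rhamnulose is present, so GixT is active.
With repressor GixT bound, *elnY* is not transcribed.
So ElnY is not produced.
Required activator MibW is absent, so *bexT* is not transcribed.
So BexT is not produced.
Zn²⁺ is absent, so VelR is active.
No repressor is bound and VelR is active, so *dovF* is transcribed.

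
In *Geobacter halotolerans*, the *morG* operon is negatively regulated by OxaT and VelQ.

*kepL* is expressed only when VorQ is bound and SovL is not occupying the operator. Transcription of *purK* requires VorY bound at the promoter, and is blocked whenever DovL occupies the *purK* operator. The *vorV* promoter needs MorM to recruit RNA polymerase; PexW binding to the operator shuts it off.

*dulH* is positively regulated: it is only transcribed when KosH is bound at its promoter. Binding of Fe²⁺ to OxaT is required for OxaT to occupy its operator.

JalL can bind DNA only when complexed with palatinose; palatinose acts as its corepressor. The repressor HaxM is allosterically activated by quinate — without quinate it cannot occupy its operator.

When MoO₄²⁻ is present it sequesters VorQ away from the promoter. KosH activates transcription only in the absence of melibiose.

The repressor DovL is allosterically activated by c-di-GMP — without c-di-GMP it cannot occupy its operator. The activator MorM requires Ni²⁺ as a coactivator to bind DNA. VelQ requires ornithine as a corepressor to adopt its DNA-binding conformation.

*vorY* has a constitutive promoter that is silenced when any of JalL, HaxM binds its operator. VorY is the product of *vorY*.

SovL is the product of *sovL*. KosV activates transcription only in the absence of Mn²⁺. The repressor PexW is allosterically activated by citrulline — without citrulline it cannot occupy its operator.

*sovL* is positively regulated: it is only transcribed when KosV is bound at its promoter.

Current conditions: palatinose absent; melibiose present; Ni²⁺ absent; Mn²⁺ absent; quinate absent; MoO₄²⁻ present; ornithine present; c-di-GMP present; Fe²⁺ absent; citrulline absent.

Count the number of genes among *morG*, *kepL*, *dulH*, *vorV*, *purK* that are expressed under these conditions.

Fe²⁺ is absent, so OxaT is inactive.
Ornithine is present, so VelQ is active.
With repressor VelQ bound, *morG* is not transcribed.
→ *morG* is OFF.
Mn²⁺ is absent, so KosV is active.
No repressor is bound and KosV is active, so *sovL* is transcribed.
So SovL is produced and active.
MoO₄²⁻ is present, so VorQ is inactive.
With repressor SovL bound, *kepL* is not transcribed.
→ *kepL* is OFF.
Melibiose is present, so KosH is inactive.
Required activator KosH is absent, so *dulH* is not transcribed.
→ *dulH* is OFF.
Citrulline is absent, so PexW is inactive.
Ni²⁺ is absent, so MorM is inactive.
Required activator MorM is absent, so *vorV* is not transcribed.
→ *vorV* is OFF.
Palatinose is absent, so JalL is inactive.
Quinate is absent, so HaxM is inactive.
With no repressor bound, *vorY* is transcribed.
So VorY is produced and active.
c-di-GMP is present, so DovL is active.
With repressor DovL bound, *purK* is not transcribed.
→ *purK* is OFF.
0 of the 5 genes are transcribed.

0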